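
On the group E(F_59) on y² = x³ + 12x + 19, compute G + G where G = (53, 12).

tangent at (53, 12): λ = (3·53² + 12)/(2·12) ≡ 2/24. 24⁻¹ ≡ 32 (mod 59), so λ ≡ 2·32 ≡ 5.
  x = λ² - 53 - 53 = 25 - 106 ≡ 37; y = λ·(53 - 37) - 12 ≡ 9. → (37, 9)

(37, 9)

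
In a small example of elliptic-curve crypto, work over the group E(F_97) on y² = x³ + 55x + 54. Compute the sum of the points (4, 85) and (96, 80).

(95, 18)

(4, 85) + (96, 80). λ = (80 - 85)/(96 - 4) ≡ 92/92 mod 97. 92⁻¹ ≡ 58 (mod 97), so λ ≡ 1.
  x = λ² - 4 - 96 = 1 - 100 ≡ 95; y = λ·(4 - 95) - 85 ≡ 18. → (95, 18)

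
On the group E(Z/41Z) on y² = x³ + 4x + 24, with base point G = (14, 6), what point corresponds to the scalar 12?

(14, 35)

Repeated addition: build up to 12G.
2G: tangent at (14, 6): λ = (3·14² + 4)/(2·6) ≡ 18/12. 12⁻¹ ≡ 24 (mod 41) since 12·24 = 288 ≡ 1, so λ ≡ 18·24 ≡ 22.
  x = λ² - 14 - 14 = 484 - 28 ≡ 5; y = λ·(14 - 5) - 6 ≡ 28. → (5, 28)
3G: (5, 28) + (14, 6). λ = (6 - 28)/(14 - 5) ≡ 19/9 mod 41. 9⁻¹ ≡ 32 (mod 41) since 9·32 = 288 ≡ 1, so λ ≡ 34.
  x = λ² - 5 - 14 = 1156 - 19 ≡ 30; y = λ·(5 - 30) - 28 ≡ 24. → (30, 24)
4G: (30, 24) + (14, 6). λ = (6 - 24)/(14 - 30) ≡ 23/25 mod 41. 25⁻¹ ≡ 23 (mod 41) since 25·23 = 575 ≡ 1, so λ ≡ 37.
  x = λ² - 30 - 14 = 1369 - 44 ≡ 13; y = λ·(30 - 13) - 24 ≡ 31. → (13, 31)
5G: (13, 31) + (14, 6). λ = (6 - 31)/(14 - 13) ≡ 16/1 mod 41. 1⁻¹ ≡ 1 (mod 41) since 1·1 = 1 ≡ 1, so λ ≡ 16.
  x = λ² - 13 - 14 = 256 - 27 ≡ 24; y = λ·(13 - 24) - 31 ≡ 39. → (24, 39)
6G: (24, 39) + (14, 6). λ = (6 - 39)/(14 - 24) ≡ 8/31 mod 41. 31⁻¹ ≡ 4 (mod 41), so λ ≡ 32.
  x = λ² - 24 - 14 = 1024 - 38 ≡ 2; y = λ·(24 - 2) - 39 ≡ 9. → (2, 9)
7G: (2, 9) + (14, 6). λ = (6 - 9)/(14 - 2) ≡ 38/12 mod 41. 12⁻¹ ≡ 24 (mod 41), so λ ≡ 10.
  x = λ² - 2 - 14 = 100 - 16 ≡ 2; y = λ·(2 - 2) - 9 ≡ 32. → (2, 32)
8G: (2, 32) + (14, 6). λ = (6 - 32)/(14 - 2) ≡ 15/12 mod 41. 12⁻¹ ≡ 24 (mod 41) since 12·24 = 288 ≡ 1, so λ ≡ 32.
  x = λ² - 2 - 14 = 1024 - 16 ≡ 24; y = λ·(2 - 24) - 32 ≡ 2. → (24, 2)
9G: (24, 2) + (14, 6). λ = (6 - 2)/(14 - 24) ≡ 4/31 mod 41. 31⁻¹ ≡ 4 (mod 41), so λ ≡ 16.
  x = λ² - 24 - 14 = 256 - 38 ≡ 13; y = λ·(24 - 13) - 2 ≡ 10. → (13, 10)
10G: (13, 10) + (14, 6). λ = (6 - 10)/(14 - 13) ≡ 37/1 mod 41. 1⁻¹ ≡ 1 (mod 41) since 1·1 = 1 ≡ 1, so λ ≡ 37.
  x = λ² - 13 - 14 = 1369 - 27 ≡ 30; y = λ·(13 - 30) - 10 ≡ 17. → (30, 17)
11G: (30, 17) + (14, 6). λ = (6 - 17)/(14 - 30) ≡ 30/25 mod 41. 25⁻¹ ≡ 23 (mod 41), so λ ≡ 34.
  x = λ² - 30 - 14 = 1156 - 44 ≡ 5; y = λ·(30 - 5) - 17 ≡ 13. → (5, 13)
12G: (5, 13) + (14, 6). λ = (6 - 13)/(14 - 5) ≡ 34/9 mod 41. 9⁻¹ ≡ 32 (mod 41), so λ ≡ 22.
  x = λ² - 5 - 14 = 484 - 19 ≡ 14; y = λ·(5 - 14) - 13 ≡ 35. → (14, 35)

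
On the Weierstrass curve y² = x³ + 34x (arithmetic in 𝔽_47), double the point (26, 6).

tangent at (26, 6): λ = (3·26² + 34)/(2·6) ≡ 41/12. 12⁻¹ ≡ 4 (mod 47), so λ ≡ 41·4 ≡ 23.
  x = λ² - 26 - 26 = 529 - 52 ≡ 7; y = λ·(26 - 7) - 6 ≡ 8. → (7, 8)

(7, 8)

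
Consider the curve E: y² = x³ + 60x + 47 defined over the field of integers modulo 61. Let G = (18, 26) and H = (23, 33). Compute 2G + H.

First 2G:
Repeated addition: build up to 2G.
2G: tangent at (18, 26): λ = (3·18² + 60)/(2·26) ≡ 56/52. 52⁻¹ ≡ 27 (mod 61), so λ ≡ 56·27 ≡ 48.
  x = λ² - 18 - 18 = 2304 - 36 ≡ 11; y = λ·(18 - 11) - 26 ≡ 5. → (11, 5)
2G = (11, 5).
Finally 2G + H:
(11, 5) + (23, 33). λ = (33 - 5)/(23 - 11) ≡ 28/12 mod 61. 12⁻¹ ≡ 56 (mod 61) since 12·56 = 672 ≡ 1, so λ ≡ 43.
  x = λ² - 11 - 23 = 1849 - 34 ≡ 46; y = λ·(11 - 46) - 5 ≡ 15. → (46, 15)

(46, 15)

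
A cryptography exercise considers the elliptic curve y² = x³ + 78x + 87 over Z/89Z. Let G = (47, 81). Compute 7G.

Double-and-add on 7 = (111)₂. Start with G = (47, 81) for the leading 1-bit.
double: tangent at (47, 81): λ = (3·47² + 78)/(2·81) ≡ 30/73. 73⁻¹ ≡ 50 (mod 89), so λ ≡ 30·50 ≡ 76.
  x = λ² - 47 - 47 = 5776 - 94 ≡ 75; y = λ·(47 - 75) - 81 ≡ 16. → (75, 16)
add G: (75, 16) + (47, 81). λ = (81 - 16)/(47 - 75) ≡ 65/61 mod 89. 61⁻¹ ≡ 54 (mod 89) since 61·54 = 3294 ≡ 1, so λ ≡ 39.
  x = λ² - 75 - 47 = 1521 - 122 ≡ 64; y = λ·(75 - 64) - 16 ≡ 57. → (64, 57)
double: tangent at (64, 57): λ = (3·64² + 78)/(2·57) ≡ 84/25. 25⁻¹ ≡ 57 (mod 89), so λ ≡ 84·57 ≡ 71.
  x = λ² - 64 - 64 = 5041 - 128 ≡ 18; y = λ·(64 - 18) - 57 ≡ 5. → (18, 5)
add G: (18, 5) + (47, 81). λ = (81 - 5)/(47 - 18) ≡ 76/29 mod 89. 29⁻¹ ≡ 43 (mod 89) since 29·43 = 1247 ≡ 1, so λ ≡ 64.
  x = λ² - 18 - 47 = 4096 - 65 ≡ 26; y = λ·(18 - 26) - 5 ≡ 17. → (26, 17)

(26, 17)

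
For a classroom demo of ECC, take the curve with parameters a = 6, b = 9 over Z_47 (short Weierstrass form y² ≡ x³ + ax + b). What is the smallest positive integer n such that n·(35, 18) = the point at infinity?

2P: tangent at (35, 18): λ = (3·35² + 6)/(2·18) ≡ 15/36. 36⁻¹ ≡ 17 (mod 47), so λ ≡ 15·17 ≡ 20.
  x = λ² - 35 - 35 = 400 - 70 ≡ 1; y = λ·(35 - 1) - 18 ≡ 4. → (1, 4)
3P: (1, 4) + (35, 18). λ = (18 - 4)/(35 - 1) ≡ 14/34 mod 47. 34⁻¹ ≡ 18 (mod 47), so λ ≡ 17.
  x = λ² - 1 - 35 = 289 - 36 ≡ 18; y = λ·(1 - 18) - 4 ≡ 36. → (18, 36)
4P: (18, 36) + (35, 18). λ = (18 - 36)/(35 - 18) ≡ 29/17 mod 47. 17⁻¹ ≡ 36 (mod 47) since 17·36 = 612 ≡ 1, so λ ≡ 10.
  x = λ² - 18 - 35 = 100 - 53 ≡ 0; y = λ·(18 - 0) - 36 ≡ 3. → (0, 3)
5P: (0, 3) + (35, 18). λ = (18 - 3)/(35 - 0) ≡ 15/35 mod 47. 35⁻¹ ≡ 43 (mod 47) since 35·43 = 1505 ≡ 1, so λ ≡ 34.
  x = λ² - 0 - 35 = 1156 - 35 ≡ 40; y = λ·(0 - 40) - 3 ≡ 0. → (40, 0)
6P: (40, 0) + (35, 18). λ = (18 - 0)/(35 - 40) ≡ 18/42 mod 47. 42⁻¹ ≡ 28 (mod 47) since 42·28 = 1176 ≡ 1, so λ ≡ 34.
  x = λ² - 40 - 35 = 1156 - 75 ≡ 0; y = λ·(40 - 0) - 0 ≡ 44. → (0, 44)
7P: (0, 44) + (35, 18). λ = (18 - 44)/(35 - 0) ≡ 21/35 mod 47. 35⁻¹ ≡ 43 (mod 47), so λ ≡ 10.
  x = λ² - 0 - 35 = 100 - 35 ≡ 18; y = λ·(0 - 18) - 44 ≡ 11. → (18, 11)
8P: (18, 11) + (35, 18). λ = (18 - 11)/(35 - 18) ≡ 7/17 mod 47. 17⁻¹ ≡ 36 (mod 47), so λ ≡ 17.
  x = λ² - 18 - 35 = 289 - 53 ≡ 1; y = λ·(18 - 1) - 11 ≡ 43. → (1, 43)
9P: (1, 43) + (35, 18). λ = (18 - 43)/(35 - 1) ≡ 22/34 mod 47. 34⁻¹ ≡ 18 (mod 47), so λ ≡ 20.
  x = λ² - 1 - 35 = 400 - 36 ≡ 35; y = λ·(1 - 35) - 43 ≡ 29. → (35, 29)
10P: (35, 29) + (35, 18): same x and y₁ ≡ -y₂, so the sum is the point at infinity.
10P = the point at infinity, so the order is 10.

10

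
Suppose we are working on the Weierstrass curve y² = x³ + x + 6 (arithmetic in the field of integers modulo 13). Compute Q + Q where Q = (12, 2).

(3, 7)

tangent at (12, 2): λ = (3·12² + 1)/(2·2) ≡ 4/4. 4⁻¹ ≡ 10 (mod 13), so λ ≡ 4·10 ≡ 1.
  x = λ² - 12 - 12 = 1 - 24 ≡ 3; y = λ·(12 - 3) - 2 ≡ 7. → (3, 7)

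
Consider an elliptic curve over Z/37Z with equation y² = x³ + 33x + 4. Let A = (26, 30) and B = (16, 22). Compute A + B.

(6, 23)

(26, 30) + (16, 22). λ = (22 - 30)/(16 - 26) ≡ 29/27 mod 37. 27⁻¹ ≡ 11 (mod 37) since 27·11 = 297 ≡ 1, so λ ≡ 23.
  x = λ² - 26 - 16 = 529 - 42 ≡ 6; y = λ·(26 - 6) - 30 ≡ 23. → (6, 23)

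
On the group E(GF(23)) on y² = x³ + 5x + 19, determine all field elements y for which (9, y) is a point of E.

none

x³ + 5x + 19 = 793 ≡ 11 (mod 23).
11 is a non-residue mod 23; no y exists.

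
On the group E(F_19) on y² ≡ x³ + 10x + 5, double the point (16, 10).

tangent at (16, 10): λ = (3·16² + 10)/(2·10) ≡ 18/1. 1⁻¹ ≡ 1 (mod 19) since 1·1 = 1 ≡ 1, so λ ≡ 18·1 ≡ 18.
  x = λ² - 16 - 16 = 324 - 32 ≡ 7; y = λ·(16 - 7) - 10 ≡ 0. → (7, 0)

(7, 0)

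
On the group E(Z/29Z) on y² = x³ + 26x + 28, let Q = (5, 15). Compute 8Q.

(18, 21)

Double-and-add on 8 = (1000)₂. Start with Q = (5, 15) for the leading 1-bit.
double: tangent at (5, 15): λ = (3·5² + 26)/(2·15) ≡ 14/1. 1⁻¹ ≡ 1 (mod 29) since 1·1 = 1 ≡ 1, so λ ≡ 14·1 ≡ 14.
  x = λ² - 5 - 5 = 196 - 10 ≡ 12; y = λ·(5 - 12) - 15 ≡ 3. → (12, 3)
double: tangent at (12, 3): λ = (3·12² + 26)/(2·3) ≡ 23/6. 6⁻¹ ≡ 5 (mod 29), so λ ≡ 23·5 ≡ 28.
  x = λ² - 12 - 12 = 784 - 24 ≡ 6; y = λ·(12 - 6) - 3 ≡ 20. → (6, 20)
double: tangent at (6, 20): λ = (3·6² + 26)/(2·20) ≡ 18/11. 11⁻¹ ≡ 8 (mod 29), so λ ≡ 18·8 ≡ 28.
  x = λ² - 6 - 6 = 784 - 12 ≡ 18; y = λ·(6 - 18) - 20 ≡ 21. → (18, 21)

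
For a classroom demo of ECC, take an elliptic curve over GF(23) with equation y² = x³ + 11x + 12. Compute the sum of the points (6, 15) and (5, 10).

(6, 15) + (5, 10). λ = (10 - 15)/(5 - 6) ≡ 18/22 mod 23. 22⁻¹ ≡ 22 (mod 23), so λ ≡ 5.
  x = λ² - 6 - 5 = 25 - 11 ≡ 14; y = λ·(6 - 14) - 15 ≡ 14. → (14, 14)

(14, 14)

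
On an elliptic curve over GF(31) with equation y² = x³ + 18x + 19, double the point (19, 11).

tangent at (19, 11): λ = (3·19² + 18)/(2·11) ≡ 16/22. 22⁻¹ ≡ 24 (mod 31), so λ ≡ 16·24 ≡ 12.
  x = λ² - 19 - 19 = 144 - 38 ≡ 13; y = λ·(19 - 13) - 11 ≡ 30. → (13, 30)

(13, 30)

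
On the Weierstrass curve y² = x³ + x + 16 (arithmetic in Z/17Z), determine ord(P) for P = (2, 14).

2P: tangent at (2, 14): λ = (3·2² + 1)/(2·14) ≡ 13/11. 11⁻¹ ≡ 14 (mod 17), so λ ≡ 13·14 ≡ 12.
  x = λ² - 2 - 2 = 144 - 4 ≡ 4; y = λ·(2 - 4) - 14 ≡ 13. → (4, 13)
3P: (4, 13) + (2, 14). λ = (14 - 13)/(2 - 4) ≡ 1/15 mod 17. 15⁻¹ ≡ 8 (mod 17) since 15·8 = 120 ≡ 1, so λ ≡ 8.
  x = λ² - 4 - 2 = 64 - 6 ≡ 7; y = λ·(4 - 7) - 13 ≡ 14. → (7, 14)
4P: (7, 14) + (2, 14). λ = (14 - 14)/(2 - 7) ≡ 0/12 mod 17. 12⁻¹ ≡ 10 (mod 17) since 12·10 = 120 ≡ 1, so λ ≡ 0.
  x = λ² - 7 - 2 = 0 - 9 ≡ 8; y = λ·(7 - 8) - 14 ≡ 3. → (8, 3)
5P: (8, 3) + (2, 14). λ = (14 - 3)/(2 - 8) ≡ 11/11 mod 17. 11⁻¹ ≡ 14 (mod 17) since 11·14 = 154 ≡ 1, so λ ≡ 1.
  x = λ² - 8 - 2 = 1 - 10 ≡ 8; y = λ·(8 - 8) - 3 ≡ 14. → (8, 14)
6P: (8, 14) + (2, 14). λ = (14 - 14)/(2 - 8) ≡ 0/11 mod 17. 11⁻¹ ≡ 14 (mod 17), so λ ≡ 0.
  x = λ² - 8 - 2 = 0 - 10 ≡ 7; y = λ·(8 - 7) - 14 ≡ 3. → (7, 3)
7P: (7, 3) + (2, 14). λ = (14 - 3)/(2 - 7) ≡ 11/12 mod 17. 12⁻¹ ≡ 10 (mod 17) since 12·10 = 120 ≡ 1, so λ ≡ 8.
  x = λ² - 7 - 2 = 64 - 9 ≡ 4; y = λ·(7 - 4) - 3 ≡ 4. → (4, 4)
8P: (4, 4) + (2, 14). λ = (14 - 4)/(2 - 4) ≡ 10/15 mod 17. 15⁻¹ ≡ 8 (mod 17), so λ ≡ 12.
  x = λ² - 4 - 2 = 144 - 6 ≡ 2; y = λ·(4 - 2) - 4 ≡ 3. → (2, 3)
9P: (2, 3) + (2, 14): same x and y₁ ≡ -y₂, so the sum is the point at infinity.
9P = the point at infinity, so the order is 9.

9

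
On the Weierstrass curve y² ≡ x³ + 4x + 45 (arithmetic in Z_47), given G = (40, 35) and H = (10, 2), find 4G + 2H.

(18, 11)

First 4G:
Double-and-add on 4 = (100)₂. Start with G = (40, 35) for the leading 1-bit.
double: tangent at (40, 35): λ = (3·40² + 4)/(2·35) ≡ 10/23. 23⁻¹ ≡ 45 (mod 47), so λ ≡ 10·45 ≡ 27.
  x = λ² - 40 - 40 = 729 - 80 ≡ 38; y = λ·(40 - 38) - 35 ≡ 19. → (38, 19)
double: tangent at (38, 19): λ = (3·38² + 4)/(2·19) ≡ 12/38. 38⁻¹ ≡ 26 (mod 47), so λ ≡ 12·26 ≡ 30.
  x = λ² - 38 - 38 = 900 - 76 ≡ 25; y = λ·(38 - 25) - 19 ≡ 42. → (25, 42)
4G = (25, 42).
Next 2H:
Repeated addition: build up to 2H.
2H: tangent at (10, 2): λ = (3·10² + 4)/(2·2) ≡ 22/4. 4⁻¹ ≡ 12 (mod 47) since 4·12 = 48 ≡ 1, so λ ≡ 22·12 ≡ 29.
  x = λ² - 10 - 10 = 841 - 20 ≡ 22; y = λ·(10 - 22) - 2 ≡ 26. → (22, 26)
2H = (22, 26).
Finally 4G + 2H:
(25, 42) + (22, 26). λ = (26 - 42)/(22 - 25) ≡ 31/44 mod 47. 44⁻¹ ≡ 31 (mod 47) since 44·31 = 1364 ≡ 1, so λ ≡ 21.
  x = λ² - 25 - 22 = 441 - 47 ≡ 18; y = λ·(25 - 18) - 42 ≡ 11. → (18, 11)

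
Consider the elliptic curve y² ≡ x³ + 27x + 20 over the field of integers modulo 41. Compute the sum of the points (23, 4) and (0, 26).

(23, 4) + (0, 26). λ = (26 - 4)/(0 - 23) ≡ 22/18 mod 41. 18⁻¹ ≡ 16 (mod 41) since 18·16 = 288 ≡ 1, so λ ≡ 24.
  x = λ² - 23 - 0 = 576 - 23 ≡ 20; y = λ·(23 - 20) - 4 ≡ 27. → (20, 27)

(20, 27)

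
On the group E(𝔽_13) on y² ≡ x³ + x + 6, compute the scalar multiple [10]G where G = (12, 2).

Repeated addition: build up to 10G.
2G: tangent at (12, 2): λ = (3·12² + 1)/(2·2) ≡ 4/4. 4⁻¹ ≡ 10 (mod 13), so λ ≡ 4·10 ≡ 1.
  x = λ² - 12 - 12 = 1 - 24 ≡ 3; y = λ·(12 - 3) - 2 ≡ 7. → (3, 7)
3G: (3, 7) + (12, 2). λ = (2 - 7)/(12 - 3) ≡ 8/9 mod 13. 9⁻¹ ≡ 3 (mod 13), so λ ≡ 11.
  x = λ² - 3 - 12 = 121 - 15 ≡ 2; y = λ·(3 - 2) - 7 ≡ 4. → (2, 4)
4G: (2, 4) + (12, 2). λ = (2 - 4)/(12 - 2) ≡ 11/10 mod 13. 10⁻¹ ≡ 4 (mod 13), so λ ≡ 5.
  x = λ² - 2 - 12 = 25 - 14 ≡ 11; y = λ·(2 - 11) - 4 ≡ 3. → (11, 3)
5G: (11, 3) + (12, 2). λ = (2 - 3)/(12 - 11) ≡ 12/1 mod 13. 1⁻¹ ≡ 1 (mod 13) since 1·1 = 1 ≡ 1, so λ ≡ 12.
  x = λ² - 11 - 12 = 144 - 23 ≡ 4; y = λ·(11 - 4) - 3 ≡ 3. → (4, 3)
6G: (4, 3) + (12, 2). λ = (2 - 3)/(12 - 4) ≡ 12/8 mod 13. 8⁻¹ ≡ 5 (mod 13), so λ ≡ 8.
  x = λ² - 4 - 12 = 64 - 16 ≡ 9; y = λ·(4 - 9) - 3 ≡ 9. → (9, 9)
7G: (9, 9) + (12, 2). λ = (2 - 9)/(12 - 9) ≡ 6/3 mod 13. 3⁻¹ ≡ 9 (mod 13), so λ ≡ 2.
  x = λ² - 9 - 12 = 4 - 21 ≡ 9; y = λ·(9 - 9) - 9 ≡ 4. → (9, 4)
8G: (9, 4) + (12, 2). λ = (2 - 4)/(12 - 9) ≡ 11/3 mod 13. 3⁻¹ ≡ 9 (mod 13) since 3·9 = 27 ≡ 1, so λ ≡ 8.
  x = λ² - 9 - 12 = 64 - 21 ≡ 4; y = λ·(9 - 4) - 4 ≡ 10. → (4, 10)
9G: (4, 10) + (12, 2). λ = (2 - 10)/(12 - 4) ≡ 5/8 mod 13. 8⁻¹ ≡ 5 (mod 13) since 8·5 = 40 ≡ 1, so λ ≡ 12.
  x = λ² - 4 - 12 = 144 - 16 ≡ 11; y = λ·(4 - 11) - 10 ≡ 10. → (11, 10)
10G: (11, 10) + (12, 2). λ = (2 - 10)/(12 - 11) ≡ 5/1 mod 13. 1⁻¹ ≡ 1 (mod 13), so λ ≡ 5.
  x = λ² - 11 - 12 = 25 - 23 ≡ 2; y = λ·(11 - 2) - 10 ≡ 9. → (2, 9)

(2, 9)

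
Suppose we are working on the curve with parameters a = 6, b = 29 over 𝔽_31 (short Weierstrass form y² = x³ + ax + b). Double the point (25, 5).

(13, 14)

tangent at (25, 5): λ = (3·25² + 6)/(2·5) ≡ 21/10. 10⁻¹ ≡ 28 (mod 31), so λ ≡ 21·28 ≡ 30.
  x = λ² - 25 - 25 = 900 - 50 ≡ 13; y = λ·(25 - 13) - 5 ≡ 14. → (13, 14)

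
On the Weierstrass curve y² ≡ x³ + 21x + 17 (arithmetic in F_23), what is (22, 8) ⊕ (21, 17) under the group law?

(15, 21)

(22, 8) + (21, 17). λ = (17 - 8)/(21 - 22) ≡ 9/22 mod 23. 22⁻¹ ≡ 22 (mod 23), so λ ≡ 14.
  x = λ² - 22 - 21 = 196 - 43 ≡ 15; y = λ·(22 - 15) - 8 ≡ 21. → (15, 21)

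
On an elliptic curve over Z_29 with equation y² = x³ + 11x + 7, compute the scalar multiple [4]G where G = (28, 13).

Repeated addition: build up to 4G.
2G: tangent at (28, 13): λ = (3·28² + 11)/(2·13) ≡ 14/26. 26⁻¹ ≡ 19 (mod 29), so λ ≡ 14·19 ≡ 5.
  x = λ² - 28 - 28 = 25 - 56 ≡ 27; y = λ·(28 - 27) - 13 ≡ 21. → (27, 21)
3G: (27, 21) + (28, 13). λ = (13 - 21)/(28 - 27) ≡ 21/1 mod 29. 1⁻¹ ≡ 1 (mod 29) since 1·1 = 1 ≡ 1, so λ ≡ 21.
  x = λ² - 27 - 28 = 441 - 55 ≡ 9; y = λ·(27 - 9) - 21 ≡ 9. → (9, 9)
4G: (9, 9) + (28, 13). λ = (13 - 9)/(28 - 9) ≡ 4/19 mod 29. 19⁻¹ ≡ 26 (mod 29) since 19·26 = 494 ≡ 1, so λ ≡ 17.
  x = λ² - 9 - 28 = 289 - 37 ≡ 20; y = λ·(9 - 20) - 9 ≡ 7. → (20, 7)

(20, 7)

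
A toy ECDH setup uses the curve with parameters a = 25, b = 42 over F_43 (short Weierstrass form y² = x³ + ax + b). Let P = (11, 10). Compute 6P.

(7, 42)

Repeated addition: build up to 6P.
2P: tangent at (11, 10): λ = (3·11² + 25)/(2·10) ≡ 1/20. 20⁻¹ ≡ 28 (mod 43) since 20·28 = 560 ≡ 1, so λ ≡ 1·28 ≡ 28.
  x = λ² - 11 - 11 = 784 - 22 ≡ 31; y = λ·(11 - 31) - 10 ≡ 32. → (31, 32)
3P: (31, 32) + (11, 10). λ = (10 - 32)/(11 - 31) ≡ 21/23 mod 43. 23⁻¹ ≡ 15 (mod 43), so λ ≡ 14.
  x = λ² - 31 - 11 = 196 - 42 ≡ 25; y = λ·(31 - 25) - 32 ≡ 9. → (25, 9)
4P: (25, 9) + (11, 10). λ = (10 - 9)/(11 - 25) ≡ 1/29 mod 43. 29⁻¹ ≡ 3 (mod 43) since 29·3 = 87 ≡ 1, so λ ≡ 3.
  x = λ² - 25 - 11 = 9 - 36 ≡ 16; y = λ·(25 - 16) - 9 ≡ 18. → (16, 18)
5P: (16, 18) + (11, 10). λ = (10 - 18)/(11 - 16) ≡ 35/38 mod 43. 38⁻¹ ≡ 17 (mod 43), so λ ≡ 36.
  x = λ² - 16 - 11 = 1296 - 27 ≡ 22; y = λ·(16 - 22) - 18 ≡ 24. → (22, 24)
6P: (22, 24) + (11, 10). λ = (10 - 24)/(11 - 22) ≡ 29/32 mod 43. 32⁻¹ ≡ 39 (mod 43) since 32·39 = 1248 ≡ 1, so λ ≡ 13.
  x = λ² - 22 - 11 = 169 - 33 ≡ 7; y = λ·(22 - 7) - 24 ≡ 42. → (7, 42)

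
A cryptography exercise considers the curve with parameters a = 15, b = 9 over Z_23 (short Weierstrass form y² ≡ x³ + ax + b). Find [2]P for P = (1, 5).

tangent at (1, 5): λ = (3·1² + 15)/(2·5) ≡ 18/10. 10⁻¹ ≡ 7 (mod 23), so λ ≡ 18·7 ≡ 11.
  x = λ² - 1 - 1 = 121 - 2 ≡ 4; y = λ·(1 - 4) - 5 ≡ 8. → (4, 8)

(4, 8)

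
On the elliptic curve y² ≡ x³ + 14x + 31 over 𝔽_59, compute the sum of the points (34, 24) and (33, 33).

(34, 24) + (33, 33). λ = (33 - 24)/(33 - 34) ≡ 9/58 mod 59. 58⁻¹ ≡ 58 (mod 59) since 58·58 = 3364 ≡ 1, so λ ≡ 50.
  x = λ² - 34 - 33 = 2500 - 67 ≡ 14; y = λ·(34 - 14) - 24 ≡ 32. → (14, 32)

(14, 32)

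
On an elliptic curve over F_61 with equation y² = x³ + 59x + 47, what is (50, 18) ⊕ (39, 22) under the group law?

(17, 31)

(50, 18) + (39, 22). λ = (22 - 18)/(39 - 50) ≡ 4/50 mod 61. 50⁻¹ ≡ 11 (mod 61) since 50·11 = 550 ≡ 1, so λ ≡ 44.
  x = λ² - 50 - 39 = 1936 - 89 ≡ 17; y = λ·(50 - 17) - 18 ≡ 31. → (17, 31)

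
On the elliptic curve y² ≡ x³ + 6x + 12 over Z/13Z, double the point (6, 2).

(4, 3)

tangent at (6, 2): λ = (3·6² + 6)/(2·2) ≡ 10/4. 4⁻¹ ≡ 10 (mod 13), so λ ≡ 10·10 ≡ 9.
  x = λ² - 6 - 6 = 81 - 12 ≡ 4; y = λ·(6 - 4) - 2 ≡ 3. → (4, 3)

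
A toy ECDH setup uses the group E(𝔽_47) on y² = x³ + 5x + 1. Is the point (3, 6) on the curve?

no

y² = 6² ≡ 36; x³ + 5x + 1 = 43 ≡ 43 (mod 47). 36 ≠ 43.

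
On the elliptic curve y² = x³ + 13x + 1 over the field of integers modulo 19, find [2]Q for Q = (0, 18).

(9, 12)

tangent at (0, 18): λ = (3·0² + 13)/(2·18) ≡ 13/17. 17⁻¹ ≡ 9 (mod 19) since 17·9 = 153 ≡ 1, so λ ≡ 13·9 ≡ 3.
  x = λ² - 0 - 0 = 9 - 0 ≡ 9; y = λ·(0 - 9) - 18 ≡ 12. → (9, 12)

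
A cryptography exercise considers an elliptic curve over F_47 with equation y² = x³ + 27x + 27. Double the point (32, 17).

(32, 30)

tangent at (32, 17): λ = (3·32² + 27)/(2·17) ≡ 44/34. 34⁻¹ ≡ 18 (mod 47), so λ ≡ 44·18 ≡ 40.
  x = λ² - 32 - 32 = 1600 - 64 ≡ 32; y = λ·(32 - 32) - 17 ≡ 30. → (32, 30)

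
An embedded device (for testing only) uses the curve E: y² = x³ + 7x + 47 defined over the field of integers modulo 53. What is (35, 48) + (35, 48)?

(29, 43)

tangent at (35, 48): λ = (3·35² + 7)/(2·48) ≡ 25/43. 43⁻¹ ≡ 37 (mod 53), so λ ≡ 25·37 ≡ 24.
  x = λ² - 35 - 35 = 576 - 70 ≡ 29; y = λ·(35 - 29) - 48 ≡ 43. → (29, 43)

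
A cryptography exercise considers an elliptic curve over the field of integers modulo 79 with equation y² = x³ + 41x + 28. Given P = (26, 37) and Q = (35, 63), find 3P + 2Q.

First 3P:
Repeated addition: build up to 3P.
2P: tangent at (26, 37): λ = (3·26² + 41)/(2·37) ≡ 15/74. 74⁻¹ ≡ 63 (mod 79), so λ ≡ 15·63 ≡ 76.
  x = λ² - 26 - 26 = 5776 - 52 ≡ 36; y = λ·(26 - 36) - 37 ≡ 72. → (36, 72)
3P: (36, 72) + (26, 37). λ = (37 - 72)/(26 - 36) ≡ 44/69 mod 79. 69⁻¹ ≡ 71 (mod 79) since 69·71 = 4899 ≡ 1, so λ ≡ 43.
  x = λ² - 36 - 26 = 1849 - 62 ≡ 49; y = λ·(36 - 49) - 72 ≡ 1. → (49, 1)
3P = (49, 1).
Next 2Q:
Repeated addition: build up to 2Q.
2Q: tangent at (35, 63): λ = (3·35² + 41)/(2·63) ≡ 3/47. 47⁻¹ ≡ 37 (mod 79), so λ ≡ 3·37 ≡ 32.
  x = λ² - 35 - 35 = 1024 - 70 ≡ 6; y = λ·(35 - 6) - 63 ≡ 75. → (6, 75)
2Q = (6, 75).
Finally 3P + 2Q:
(49, 1) + (6, 75). λ = (75 - 1)/(6 - 49) ≡ 74/36 mod 79. 36⁻¹ ≡ 11 (mod 79) since 36·11 = 396 ≡ 1, so λ ≡ 24.
  x = λ² - 49 - 6 = 576 - 55 ≡ 47; y = λ·(49 - 47) - 1 ≡ 47. → (47, 47)

(47, 47)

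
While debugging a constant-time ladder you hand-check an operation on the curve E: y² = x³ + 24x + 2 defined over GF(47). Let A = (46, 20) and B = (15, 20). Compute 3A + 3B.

(46, 27)

First 3A:
Repeated addition: build up to 3A.
2A: tangent at (46, 20): λ = (3·46² + 24)/(2·20) ≡ 27/40. 40⁻¹ ≡ 20 (mod 47), so λ ≡ 27·20 ≡ 23.
  x = λ² - 46 - 46 = 529 - 92 ≡ 14; y = λ·(46 - 14) - 20 ≡ 11. → (14, 11)
3A: (14, 11) + (46, 20). λ = (20 - 11)/(46 - 14) ≡ 9/32 mod 47. 32⁻¹ ≡ 25 (mod 47), so λ ≡ 37.
  x = λ² - 14 - 46 = 1369 - 60 ≡ 40; y = λ·(14 - 40) - 11 ≡ 14. → (40, 14)
3A = (40, 14).
Next 3B:
Repeated addition: build up to 3B.
2B: tangent at (15, 20): λ = (3·15² + 24)/(2·20) ≡ 41/40. 40⁻¹ ≡ 20 (mod 47), so λ ≡ 41·20 ≡ 21.
  x = λ² - 15 - 15 = 441 - 30 ≡ 35; y = λ·(15 - 35) - 20 ≡ 30. → (35, 30)
3B: (35, 30) + (15, 20). λ = (20 - 30)/(15 - 35) ≡ 37/27 mod 47. 27⁻¹ ≡ 7 (mod 47), so λ ≡ 24.
  x = λ² - 35 - 15 = 576 - 50 ≡ 9; y = λ·(35 - 9) - 30 ≡ 30. → (9, 30)
3B = (9, 30).
Finally 3A + 3B:
(40, 14) + (9, 30). λ = (30 - 14)/(9 - 40) ≡ 16/16 mod 47. 16⁻¹ ≡ 3 (mod 47) since 16·3 = 48 ≡ 1, so λ ≡ 1.
  x = λ² - 40 - 9 = 1 - 49 ≡ 46; y = λ·(40 - 46) - 14 ≡ 27. → (46, 27)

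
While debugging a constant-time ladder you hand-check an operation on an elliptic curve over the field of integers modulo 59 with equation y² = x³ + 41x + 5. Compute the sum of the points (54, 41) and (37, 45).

(44, 33)

(54, 41) + (37, 45). λ = (45 - 41)/(37 - 54) ≡ 4/42 mod 59. 42⁻¹ ≡ 52 (mod 59) since 42·52 = 2184 ≡ 1, so λ ≡ 31.
  x = λ² - 54 - 37 = 961 - 91 ≡ 44; y = λ·(54 - 44) - 41 ≡ 33. → (44, 33)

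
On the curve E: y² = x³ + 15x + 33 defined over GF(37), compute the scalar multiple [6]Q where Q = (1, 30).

Repeated addition: build up to 6Q.
2Q: tangent at (1, 30): λ = (3·1² + 15)/(2·30) ≡ 18/23. 23⁻¹ ≡ 29 (mod 37) since 23·29 = 667 ≡ 1, so λ ≡ 18·29 ≡ 4.
  x = λ² - 1 - 1 = 16 - 2 ≡ 14; y = λ·(1 - 14) - 30 ≡ 29. → (14, 29)
3Q: (14, 29) + (1, 30). λ = (30 - 29)/(1 - 14) ≡ 1/24 mod 37. 24⁻¹ ≡ 17 (mod 37), so λ ≡ 17.
  x = λ² - 14 - 1 = 289 - 15 ≡ 15; y = λ·(14 - 15) - 29 ≡ 28. → (15, 28)
4Q: (15, 28) + (1, 30). λ = (30 - 28)/(1 - 15) ≡ 2/23 mod 37. 23⁻¹ ≡ 29 (mod 37), so λ ≡ 21.
  x = λ² - 15 - 1 = 441 - 16 ≡ 18; y = λ·(15 - 18) - 28 ≡ 20. → (18, 20)
5Q: (18, 20) + (1, 30). λ = (30 - 20)/(1 - 18) ≡ 10/20 mod 37. 20⁻¹ ≡ 13 (mod 37), so λ ≡ 19.
  x = λ² - 18 - 1 = 361 - 19 ≡ 9; y = λ·(18 - 9) - 20 ≡ 3. → (9, 3)
6Q: (9, 3) + (1, 30). λ = (30 - 3)/(1 - 9) ≡ 27/29 mod 37. 29⁻¹ ≡ 23 (mod 37) since 29·23 = 667 ≡ 1, so λ ≡ 29.
  x = λ² - 9 - 1 = 841 - 10 ≡ 17; y = λ·(9 - 17) - 3 ≡ 24. → (17, 24)

(17, 24)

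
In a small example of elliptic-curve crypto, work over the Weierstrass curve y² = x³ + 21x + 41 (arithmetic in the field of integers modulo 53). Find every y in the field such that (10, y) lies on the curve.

none

x³ + 21x + 41 = 1251 ≡ 32 (mod 53).
32 is a non-residue mod 53; no y exists.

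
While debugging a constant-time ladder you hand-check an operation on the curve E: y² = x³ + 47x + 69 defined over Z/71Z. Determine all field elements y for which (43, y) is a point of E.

35, 36

x³ + 47x + 69 = 81597 ≡ 18 (mod 71).
Square roots of 18 mod 71: 35 and 36 (since 35² = 1225 ≡ 18).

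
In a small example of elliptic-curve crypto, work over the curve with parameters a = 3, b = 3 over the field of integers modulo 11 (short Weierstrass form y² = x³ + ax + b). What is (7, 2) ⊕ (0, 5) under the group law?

(7, 2) + (0, 5). λ = (5 - 2)/(0 - 7) ≡ 3/4 mod 11. 4⁻¹ ≡ 3 (mod 11), so λ ≡ 9.
  x = λ² - 7 - 0 = 81 - 7 ≡ 8; y = λ·(7 - 8) - 2 ≡ 0. → (8, 0)

(8, 0)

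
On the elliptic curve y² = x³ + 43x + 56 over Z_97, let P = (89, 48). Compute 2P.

(48, 17)

tangent at (89, 48): λ = (3·89² + 43)/(2·48) ≡ 41/96. 96⁻¹ ≡ 96 (mod 97), so λ ≡ 41·96 ≡ 56.
  x = λ² - 89 - 89 = 3136 - 178 ≡ 48; y = λ·(89 - 48) - 48 ≡ 17. → (48, 17)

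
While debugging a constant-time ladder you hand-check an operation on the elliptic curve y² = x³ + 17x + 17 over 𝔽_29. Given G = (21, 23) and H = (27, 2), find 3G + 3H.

First 3G:
Repeated addition: build up to 3G.
2G: tangent at (21, 23): λ = (3·21² + 17)/(2·23) ≡ 6/17. 17⁻¹ ≡ 12 (mod 29), so λ ≡ 6·12 ≡ 14.
  x = λ² - 21 - 21 = 196 - 42 ≡ 9; y = λ·(21 - 9) - 23 ≡ 0. → (9, 0)
3G: (9, 0) + (21, 23). λ = (23 - 0)/(21 - 9) ≡ 23/12 mod 29. 12⁻¹ ≡ 17 (mod 29), so λ ≡ 14.
  x = λ² - 9 - 21 = 196 - 30 ≡ 21; y = λ·(9 - 21) - 0 ≡ 6. → (21, 6)
3G = (21, 6).
Next 3H:
Repeated addition: build up to 3H.
2H: tangent at (27, 2): λ = (3·27² + 17)/(2·2) ≡ 0/4. 4⁻¹ ≡ 22 (mod 29), so λ ≡ 0·22 ≡ 0.
  x = λ² - 27 - 27 = 0 - 54 ≡ 4; y = λ·(27 - 4) - 2 ≡ 27. → (4, 27)
3H: (4, 27) + (27, 2). λ = (2 - 27)/(27 - 4) ≡ 4/23 mod 29. 23⁻¹ ≡ 24 (mod 29), so λ ≡ 9.
  x = λ² - 4 - 27 = 81 - 31 ≡ 21; y = λ·(4 - 21) - 27 ≡ 23. → (21, 23)
3H = (21, 23).
Finally 3G + 3H:
(21, 6) + (21, 23): same x and y₁ ≡ -y₂, so the sum is ∞.

O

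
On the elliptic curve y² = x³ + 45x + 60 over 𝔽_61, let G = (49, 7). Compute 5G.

O

Double-and-add on 5 = (101)₂. Start with G = (49, 7) for the leading 1-bit.
double: tangent at (49, 7): λ = (3·49² + 45)/(2·7) ≡ 50/14. 14⁻¹ ≡ 48 (mod 61), so λ ≡ 50·48 ≡ 21.
  x = λ² - 49 - 49 = 441 - 98 ≡ 38; y = λ·(49 - 38) - 7 ≡ 41. → (38, 41)
double: tangent at (38, 41): λ = (3·38² + 45)/(2·41) ≡ 46/21. 21⁻¹ ≡ 32 (mod 61), so λ ≡ 46·32 ≡ 8.
  x = λ² - 38 - 38 = 64 - 76 ≡ 49; y = λ·(38 - 49) - 41 ≡ 54. → (49, 54)
add G: (49, 54) + (49, 7): same x and y₁ ≡ -y₂, so the sum is the point at infinity.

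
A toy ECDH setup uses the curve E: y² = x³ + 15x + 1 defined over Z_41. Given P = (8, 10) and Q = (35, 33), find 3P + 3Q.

First 3P:
Repeated addition: build up to 3P.
2P: tangent at (8, 10): λ = (3·8² + 15)/(2·10) ≡ 2/20. 20⁻¹ ≡ 39 (mod 41), so λ ≡ 2·39 ≡ 37.
  x = λ² - 8 - 8 = 1369 - 16 ≡ 0; y = λ·(8 - 0) - 10 ≡ 40. → (0, 40)
3P: (0, 40) + (8, 10). λ = (10 - 40)/(8 - 0) ≡ 11/8 mod 41. 8⁻¹ ≡ 36 (mod 41), so λ ≡ 27.
  x = λ² - 0 - 8 = 729 - 8 ≡ 24; y = λ·(0 - 24) - 40 ≡ 9. → (24, 9)
3P = (24, 9).
Next 3Q:
Repeated addition: build up to 3Q.
2Q: tangent at (35, 33): λ = (3·35² + 15)/(2·33) ≡ 0/25. 25⁻¹ ≡ 23 (mod 41), so λ ≡ 0·23 ≡ 0.
  x = λ² - 35 - 35 = 0 - 70 ≡ 12; y = λ·(35 - 12) - 33 ≡ 8. → (12, 8)
3Q: (12, 8) + (35, 33). λ = (33 - 8)/(35 - 12) ≡ 25/23 mod 41. 23⁻¹ ≡ 25 (mod 41), so λ ≡ 10.
  x = λ² - 12 - 35 = 100 - 47 ≡ 12; y = λ·(12 - 12) - 8 ≡ 33. → (12, 33)
3Q = (12, 33).
Finally 3P + 3Q:
(24, 9) + (12, 33). λ = (33 - 9)/(12 - 24) ≡ 24/29 mod 41. 29⁻¹ ≡ 17 (mod 41) since 29·17 = 493 ≡ 1, so λ ≡ 39.
  x = λ² - 24 - 12 = 1521 - 36 ≡ 9; y = λ·(24 - 9) - 9 ≡ 2. → (9, 2)

(9, 2)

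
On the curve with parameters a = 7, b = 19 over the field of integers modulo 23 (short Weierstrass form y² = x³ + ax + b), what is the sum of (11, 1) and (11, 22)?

The two points share x = 11 and their y-coordinates satisfy 1 + 22 ≡ 0 (mod 23), so they are inverses. Their sum is ∞.

O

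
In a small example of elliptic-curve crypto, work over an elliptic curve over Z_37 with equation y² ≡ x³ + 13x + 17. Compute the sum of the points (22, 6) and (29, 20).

(27, 21)

(22, 6) + (29, 20). λ = (20 - 6)/(29 - 22) ≡ 14/7 mod 37. 7⁻¹ ≡ 16 (mod 37) since 7·16 = 112 ≡ 1, so λ ≡ 2.
  x = λ² - 22 - 29 = 4 - 51 ≡ 27; y = λ·(22 - 27) - 6 ≡ 21. → (27, 21)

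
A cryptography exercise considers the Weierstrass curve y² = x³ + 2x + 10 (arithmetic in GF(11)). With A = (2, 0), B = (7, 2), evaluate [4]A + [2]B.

(2, 0)

First 4A:
Repeated addition: build up to 4A.
2A: (2, 0) + (2, 0): same x and y₁ ≡ -y₂, so the sum is O.
3A: O + (2, 0) = (2, 0) (identity).
4A: (2, 0) + (2, 0): same x and y₁ ≡ -y₂, so the sum is O.
4A = O.
Next 2B:
Repeated addition: build up to 2B.
2B: tangent at (7, 2): λ = (3·7² + 2)/(2·2) ≡ 6/4. 4⁻¹ ≡ 3 (mod 11) since 4·3 = 12 ≡ 1, so λ ≡ 6·3 ≡ 7.
  x = λ² - 7 - 7 = 49 - 14 ≡ 2; y = λ·(7 - 2) - 2 ≡ 0. → (2, 0)
2B = (2, 0).
Finally 4A + 2B:
O + (2, 0) = (2, 0) (identity).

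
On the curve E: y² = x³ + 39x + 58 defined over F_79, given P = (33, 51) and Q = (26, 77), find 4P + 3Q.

First 4P:
Double-and-add on 4 = (100)₂. Start with P = (33, 51) for the leading 1-bit.
double: tangent at (33, 51): λ = (3·33² + 39)/(2·51) ≡ 67/23. 23⁻¹ ≡ 55 (mod 79) since 23·55 = 1265 ≡ 1, so λ ≡ 67·55 ≡ 51.
  x = λ² - 33 - 33 = 2601 - 66 ≡ 7; y = λ·(33 - 7) - 51 ≡ 11. → (7, 11)
double: tangent at (7, 11): λ = (3·7² + 39)/(2·11) ≡ 28/22. 22⁻¹ ≡ 18 (mod 79), so λ ≡ 28·18 ≡ 30.
  x = λ² - 7 - 7 = 900 - 14 ≡ 17; y = λ·(7 - 17) - 11 ≡ 5. → (17, 5)
4P = (17, 5).
Next 3Q:
Repeated addition: build up to 3Q.
2Q: tangent at (26, 77): λ = (3·26² + 39)/(2·77) ≡ 13/75. 75⁻¹ ≡ 59 (mod 79), so λ ≡ 13·59 ≡ 56.
  x = λ² - 26 - 26 = 3136 - 52 ≡ 3; y = λ·(26 - 3) - 77 ≡ 26. → (3, 26)
3Q: (3, 26) + (26, 77). λ = (77 - 26)/(26 - 3) ≡ 51/23 mod 79. 23⁻¹ ≡ 55 (mod 79), so λ ≡ 40.
  x = λ² - 3 - 26 = 1600 - 29 ≡ 70; y = λ·(3 - 70) - 26 ≡ 59. → (70, 59)
3Q = (70, 59).
Finally 4P + 3Q:
(17, 5) + (70, 59). λ = (59 - 5)/(70 - 17) ≡ 54/53 mod 79. 53⁻¹ ≡ 3 (mod 79) since 53·3 = 159 ≡ 1, so λ ≡ 4.
  x = λ² - 17 - 70 = 16 - 87 ≡ 8; y = λ·(17 - 8) - 5 ≡ 31. → (8, 31)

(8, 31)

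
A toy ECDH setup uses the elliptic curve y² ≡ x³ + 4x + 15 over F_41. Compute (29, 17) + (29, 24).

The two points share x = 29 and their y-coordinates satisfy 17 + 24 ≡ 0 (mod 41), so they are inverses. Their sum is O.

O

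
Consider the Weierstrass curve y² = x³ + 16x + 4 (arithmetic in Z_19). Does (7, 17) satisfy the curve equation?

no

y² = 17² ≡ 4; x³ + 16x + 4 = 459 ≡ 3 (mod 19). 4 ≠ 3.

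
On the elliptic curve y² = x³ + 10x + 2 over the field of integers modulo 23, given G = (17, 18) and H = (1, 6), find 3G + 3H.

(16, 7)

First 3G:
Repeated addition: build up to 3G.
2G: tangent at (17, 18): λ = (3·17² + 10)/(2·18) ≡ 3/13. 13⁻¹ ≡ 16 (mod 23), so λ ≡ 3·16 ≡ 2.
  x = λ² - 17 - 17 = 4 - 34 ≡ 16; y = λ·(17 - 16) - 18 ≡ 7. → (16, 7)
3G: (16, 7) + (17, 18). λ = (18 - 7)/(17 - 16) ≡ 11/1 mod 23. 1⁻¹ ≡ 1 (mod 23), so λ ≡ 11.
  x = λ² - 16 - 17 = 121 - 33 ≡ 19; y = λ·(16 - 19) - 7 ≡ 6. → (19, 6)
3G = (19, 6).
Next 3H:
Repeated addition: build up to 3H.
2H: tangent at (1, 6): λ = (3·1² + 10)/(2·6) ≡ 13/12. 12⁻¹ ≡ 2 (mod 23) since 12·2 = 24 ≡ 1, so λ ≡ 13·2 ≡ 3.
  x = λ² - 1 - 1 = 9 - 2 ≡ 7; y = λ·(1 - 7) - 6 ≡ 22. → (7, 22)
3H: (7, 22) + (1, 6). λ = (6 - 22)/(1 - 7) ≡ 7/17 mod 23. 17⁻¹ ≡ 19 (mod 23), so λ ≡ 18.
  x = λ² - 7 - 1 = 324 - 8 ≡ 17; y = λ·(7 - 17) - 22 ≡ 5. → (17, 5)
3H = (17, 5).
Finally 3G + 3H:
(19, 6) + (17, 5). λ = (5 - 6)/(17 - 19) ≡ 22/21 mod 23. 21⁻¹ ≡ 11 (mod 23), so λ ≡ 12.
  x = λ² - 19 - 17 = 144 - 36 ≡ 16; y = λ·(19 - 16) - 6 ≡ 7. → (16, 7)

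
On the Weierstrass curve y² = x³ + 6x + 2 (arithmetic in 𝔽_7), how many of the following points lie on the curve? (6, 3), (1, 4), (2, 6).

(6, 3): 3² ≡ 2, rhs ≡ 2 → on.
(1, 4): 4² ≡ 2, rhs ≡ 2 → on.
(2, 6): 6² ≡ 1, rhs ≡ 1 → on.

3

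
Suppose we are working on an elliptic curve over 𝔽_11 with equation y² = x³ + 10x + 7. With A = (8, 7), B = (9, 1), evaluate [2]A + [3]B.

(4, 10)

First 2A:
Repeated addition: build up to 2A.
2A: tangent at (8, 7): λ = (3·8² + 10)/(2·7) ≡ 4/3. 3⁻¹ ≡ 4 (mod 11), so λ ≡ 4·4 ≡ 5.
  x = λ² - 8 - 8 = 25 - 16 ≡ 9; y = λ·(8 - 9) - 7 ≡ 10. → (9, 10)
2A = (9, 10).
Next 3B:
Repeated addition: build up to 3B.
2B: tangent at (9, 1): λ = (3·9² + 10)/(2·1) ≡ 0/2. 2⁻¹ ≡ 6 (mod 11), so λ ≡ 0·6 ≡ 0.
  x = λ² - 9 - 9 = 0 - 18 ≡ 4; y = λ·(9 - 4) - 1 ≡ 10. → (4, 10)
3B: (4, 10) + (9, 1). λ = (1 - 10)/(9 - 4) ≡ 2/5 mod 11. 5⁻¹ ≡ 9 (mod 11), so λ ≡ 7.
  x = λ² - 4 - 9 = 49 - 13 ≡ 3; y = λ·(4 - 3) - 10 ≡ 8. → (3, 8)
3B = (3, 8).
Finally 2A + 3B:
(9, 10) + (3, 8). λ = (8 - 10)/(3 - 9) ≡ 9/5 mod 11. 5⁻¹ ≡ 9 (mod 11), so λ ≡ 4.
  x = λ² - 9 - 3 = 16 - 12 ≡ 4; y = λ·(9 - 4) - 10 ≡ 10. → (4, 10)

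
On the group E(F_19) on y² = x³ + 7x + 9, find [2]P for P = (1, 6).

tangent at (1, 6): λ = (3·1² + 7)/(2·6) ≡ 10/12. 12⁻¹ ≡ 8 (mod 19) since 12·8 = 96 ≡ 1, so λ ≡ 10·8 ≡ 4.
  x = λ² - 1 - 1 = 16 - 2 ≡ 14; y = λ·(1 - 14) - 6 ≡ 18. → (14, 18)

(14, 18)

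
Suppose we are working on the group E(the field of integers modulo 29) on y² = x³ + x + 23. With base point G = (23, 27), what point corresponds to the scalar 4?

(4, 27)

Repeated addition: build up to 4G.
2G: tangent at (23, 27): λ = (3·23² + 1)/(2·27) ≡ 22/25. 25⁻¹ ≡ 7 (mod 29), so λ ≡ 22·7 ≡ 9.
  x = λ² - 23 - 23 = 81 - 46 ≡ 6; y = λ·(23 - 6) - 27 ≡ 10. → (6, 10)
3G: (6, 10) + (23, 27). λ = (27 - 10)/(23 - 6) ≡ 17/17 mod 29. 17⁻¹ ≡ 12 (mod 29) since 17·12 = 204 ≡ 1, so λ ≡ 1.
  x = λ² - 6 - 23 = 1 - 29 ≡ 1; y = λ·(6 - 1) - 10 ≡ 24. → (1, 24)
4G: (1, 24) + (23, 27). λ = (27 - 24)/(23 - 1) ≡ 3/22 mod 29. 22⁻¹ ≡ 4 (mod 29) since 22·4 = 88 ≡ 1, so λ ≡ 12.
  x = λ² - 1 - 23 = 144 - 24 ≡ 4; y = λ·(1 - 4) - 24 ≡ 27. → (4, 27)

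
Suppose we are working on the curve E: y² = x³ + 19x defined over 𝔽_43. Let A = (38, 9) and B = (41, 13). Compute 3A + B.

(16, 33)

First 3A:
Repeated addition: build up to 3A.
2A: tangent at (38, 9): λ = (3·38² + 19)/(2·9) ≡ 8/18. 18⁻¹ ≡ 12 (mod 43), so λ ≡ 8·12 ≡ 10.
  x = λ² - 38 - 38 = 100 - 76 ≡ 24; y = λ·(38 - 24) - 9 ≡ 2. → (24, 2)
3A: (24, 2) + (38, 9). λ = (9 - 2)/(38 - 24) ≡ 7/14 mod 43. 14⁻¹ ≡ 40 (mod 43) since 14·40 = 560 ≡ 1, so λ ≡ 22.
  x = λ² - 24 - 38 = 484 - 62 ≡ 35; y = λ·(24 - 35) - 2 ≡ 14. → (35, 14)
3A = (35, 14).
Finally 3A + B:
(35, 14) + (41, 13). λ = (13 - 14)/(41 - 35) ≡ 42/6 mod 43. 6⁻¹ ≡ 36 (mod 43) since 6·36 = 216 ≡ 1, so λ ≡ 7.
  x = λ² - 35 - 41 = 49 - 76 ≡ 16; y = λ·(35 - 16) - 14 ≡ 33. → (16, 33)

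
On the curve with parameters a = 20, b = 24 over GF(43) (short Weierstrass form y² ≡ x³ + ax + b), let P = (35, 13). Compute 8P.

(36, 33)

Double-and-add on 8 = (1000)₂. Start with P = (35, 13) for the leading 1-bit.
double: tangent at (35, 13): λ = (3·35² + 20)/(2·13) ≡ 40/26. 26⁻¹ ≡ 5 (mod 43) since 26·5 = 130 ≡ 1, so λ ≡ 40·5 ≡ 28.
  x = λ² - 35 - 35 = 784 - 70 ≡ 26; y = λ·(35 - 26) - 13 ≡ 24. → (26, 24)
double: tangent at (26, 24): λ = (3·26² + 20)/(2·24) ≡ 27/5. 5⁻¹ ≡ 26 (mod 43), so λ ≡ 27·26 ≡ 14.
  x = λ² - 26 - 26 = 196 - 52 ≡ 15; y = λ·(26 - 15) - 24 ≡ 1. → (15, 1)
double: tangent at (15, 1): λ = (3·15² + 20)/(2·1) ≡ 7/2. 2⁻¹ ≡ 22 (mod 43) since 2·22 = 44 ≡ 1, so λ ≡ 7·22 ≡ 25.
  x = λ² - 15 - 15 = 625 - 30 ≡ 36; y = λ·(15 - 36) - 1 ≡ 33. → (36, 33)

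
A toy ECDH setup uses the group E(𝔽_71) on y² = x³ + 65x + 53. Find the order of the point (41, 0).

2P: (41, 0) + (41, 0): same x and y₁ ≡ -y₂, so the sum is the point at infinity.
2P = the point at infinity, so the order is 2.

2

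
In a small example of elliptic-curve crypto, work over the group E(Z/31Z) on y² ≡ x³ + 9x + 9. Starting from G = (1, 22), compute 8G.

Double-and-add on 8 = (1000)₂. Start with G = (1, 22) for the leading 1-bit.
double: tangent at (1, 22): λ = (3·1² + 9)/(2·22) ≡ 12/13. 13⁻¹ ≡ 12 (mod 31) since 13·12 = 156 ≡ 1, so λ ≡ 12·12 ≡ 20.
  x = λ² - 1 - 1 = 400 - 2 ≡ 26; y = λ·(1 - 26) - 22 ≡ 5. → (26, 5)
double: tangent at (26, 5): λ = (3·26² + 9)/(2·5) ≡ 22/10. 10⁻¹ ≡ 28 (mod 31), so λ ≡ 22·28 ≡ 27.
  x = λ² - 26 - 26 = 729 - 52 ≡ 26; y = λ·(26 - 26) - 5 ≡ 26. → (26, 26)
double: tangent at (26, 26): λ = (3·26² + 9)/(2·26) ≡ 22/21. 21⁻¹ ≡ 3 (mod 31) since 21·3 = 63 ≡ 1, so λ ≡ 22·3 ≡ 4.
  x = λ² - 26 - 26 = 16 - 52 ≡ 26; y = λ·(26 - 26) - 26 ≡ 5. → (26, 5)

(26, 5)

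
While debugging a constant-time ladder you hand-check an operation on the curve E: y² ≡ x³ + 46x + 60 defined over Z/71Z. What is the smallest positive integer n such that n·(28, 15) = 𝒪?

2P: tangent at (28, 15): λ = (3·28² + 46)/(2·15) ≡ 55/30. 30⁻¹ ≡ 45 (mod 71), so λ ≡ 55·45 ≡ 61.
  x = λ² - 28 - 28 = 3721 - 56 ≡ 44; y = λ·(28 - 44) - 15 ≡ 3. → (44, 3)
3P: (44, 3) + (28, 15). λ = (15 - 3)/(28 - 44) ≡ 12/55 mod 71. 55⁻¹ ≡ 31 (mod 71) since 55·31 = 1705 ≡ 1, so λ ≡ 17.
  x = λ² - 44 - 28 = 289 - 72 ≡ 4; y = λ·(44 - 4) - 3 ≡ 38. → (4, 38)
4P: (4, 38) + (28, 15). λ = (15 - 38)/(28 - 4) ≡ 48/24 mod 71. 24⁻¹ ≡ 3 (mod 71), so λ ≡ 2.
  x = λ² - 4 - 28 = 4 - 32 ≡ 43; y = λ·(4 - 43) - 38 ≡ 26. → (43, 26)
5P: (43, 26) + (28, 15). λ = (15 - 26)/(28 - 43) ≡ 60/56 mod 71. 56⁻¹ ≡ 52 (mod 71), so λ ≡ 67.
  x = λ² - 43 - 28 = 4489 - 71 ≡ 16; y = λ·(43 - 16) - 26 ≡ 8. → (16, 8)
6P: (16, 8) + (28, 15). λ = (15 - 8)/(28 - 16) ≡ 7/12 mod 71. 12⁻¹ ≡ 6 (mod 71), so λ ≡ 42.
  x = λ² - 16 - 28 = 1764 - 44 ≡ 16; y = λ·(16 - 16) - 8 ≡ 63. → (16, 63)
7P: (16, 63) + (28, 15). λ = (15 - 63)/(28 - 16) ≡ 23/12 mod 71. 12⁻¹ ≡ 6 (mod 71), so λ ≡ 67.
  x = λ² - 16 - 28 = 4489 - 44 ≡ 43; y = λ·(16 - 43) - 63 ≡ 45. → (43, 45)
8P: (43, 45) + (28, 15). λ = (15 - 45)/(28 - 43) ≡ 41/56 mod 71. 56⁻¹ ≡ 52 (mod 71), so λ ≡ 2.
  x = λ² - 43 - 28 = 4 - 71 ≡ 4; y = λ·(43 - 4) - 45 ≡ 33. → (4, 33)
9P: (4, 33) + (28, 15). λ = (15 - 33)/(28 - 4) ≡ 53/24 mod 71. 24⁻¹ ≡ 3 (mod 71), so λ ≡ 17.
  x = λ² - 4 - 28 = 289 - 32 ≡ 44; y = λ·(4 - 44) - 33 ≡ 68. → (44, 68)
10P: (44, 68) + (28, 15). λ = (15 - 68)/(28 - 44) ≡ 18/55 mod 71. 55⁻¹ ≡ 31 (mod 71), so λ ≡ 61.
  x = λ² - 44 - 28 = 3721 - 72 ≡ 28; y = λ·(44 - 28) - 68 ≡ 56. → (28, 56)
11P: (28, 56) + (28, 15): same x and y₁ ≡ -y₂, so the sum is 𝒪.
11P = 𝒪, so the order is 11.

11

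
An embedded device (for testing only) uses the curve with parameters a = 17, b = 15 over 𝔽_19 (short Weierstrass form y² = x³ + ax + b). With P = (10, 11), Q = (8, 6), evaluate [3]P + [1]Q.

First 3P:
Repeated addition: build up to 3P.
2P: tangent at (10, 11): λ = (3·10² + 17)/(2·11) ≡ 13/3. 3⁻¹ ≡ 13 (mod 19) since 3·13 = 39 ≡ 1, so λ ≡ 13·13 ≡ 17.
  x = λ² - 10 - 10 = 289 - 20 ≡ 3; y = λ·(10 - 3) - 11 ≡ 13. → (3, 13)
3P: (3, 13) + (10, 11). λ = (11 - 13)/(10 - 3) ≡ 17/7 mod 19. 7⁻¹ ≡ 11 (mod 19), so λ ≡ 16.
  x = λ² - 3 - 10 = 256 - 13 ≡ 15; y = λ·(3 - 15) - 13 ≡ 4. → (15, 4)
3P = (15, 4).
Finally 3P + Q:
(15, 4) + (8, 6). λ = (6 - 4)/(8 - 15) ≡ 2/12 mod 19. 12⁻¹ ≡ 8 (mod 19), so λ ≡ 16.
  x = λ² - 15 - 8 = 256 - 23 ≡ 5; y = λ·(15 - 5) - 4 ≡ 4. → (5, 4)

(5, 4)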